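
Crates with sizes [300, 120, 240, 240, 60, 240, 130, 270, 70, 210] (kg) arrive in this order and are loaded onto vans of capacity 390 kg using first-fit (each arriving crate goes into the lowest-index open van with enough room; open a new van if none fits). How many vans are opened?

6

  300 → van 1 (new)  [load 300/390]
  120 → van 2 (new)  [load 120/390]
  240 → van 2  [load 360/390]
  240 → van 3 (new)  [load 240/390]
  60 → van 1  [load 360/390]
  240 → van 4 (new)  [load 240/390]
  130 → van 3  [load 370/390]
  270 → van 5 (new)  [load 270/390]
  70 → van 4  [load 310/390]
  210 → van 6 (new)  [load 210/390]
6 vans opened.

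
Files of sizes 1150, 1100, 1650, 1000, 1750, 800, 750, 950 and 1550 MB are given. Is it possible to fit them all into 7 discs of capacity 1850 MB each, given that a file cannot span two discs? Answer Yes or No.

Yes

A valid assignment using 7 discs:
  disc 1: 1750 = 1750
  disc 2: 1650 = 1650
  disc 3: 1550 = 1550
  disc 4: 1150 = 1150
  disc 5: 1100 + 750 = 1850
  disc 6: 1000 + 800 = 1800
  disc 7: 950 = 950
Every load is within 1850 MB, so 7 discs suffice.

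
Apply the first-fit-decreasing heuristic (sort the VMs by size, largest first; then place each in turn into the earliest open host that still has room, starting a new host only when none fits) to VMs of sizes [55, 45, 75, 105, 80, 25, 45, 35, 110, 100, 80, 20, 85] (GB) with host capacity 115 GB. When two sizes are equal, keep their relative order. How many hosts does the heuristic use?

Sorted descending: 110, 105, 100, 85, 80, 80, 75, 55, 45, 45, 35, 25, 20.
  110 → host 1 (new)  [load 110/115]
  105 → host 2 (new)  [load 105/115]
  100 → host 3 (new)  [load 100/115]
  85 → host 4 (new)  [load 85/115]
  80 → host 5 (new)  [load 80/115]
  80 → host 6 (new)  [load 80/115]
  75 → host 7 (new)  [load 75/115]
  55 → host 8 (new)  [load 55/115]
  45 → host 8  [load 100/115]
  45 → host 9 (new)  [load 45/115]
  35 → host 5  [load 115/115]
  25 → host 4  [load 110/115]
  20 → host 6  [load 100/115]
9 hosts opened.

9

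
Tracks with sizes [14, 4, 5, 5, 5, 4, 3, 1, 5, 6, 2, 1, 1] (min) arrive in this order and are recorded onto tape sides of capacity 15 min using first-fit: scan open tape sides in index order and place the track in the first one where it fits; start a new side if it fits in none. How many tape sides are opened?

4

  14 → side 1 (new)  [load 14/15]
  4 → side 2 (new)  [load 4/15]
  5 → side 2  [load 9/15]
  5 → side 2  [load 14/15]
  5 → side 3 (new)  [load 5/15]
  4 → side 3  [load 9/15]
  3 → side 3  [load 12/15]
  1 → side 1  [load 15/15]
  5 → side 4 (new)  [load 5/15]
  6 → side 4  [load 11/15]
  2 → side 3  [load 14/15]
  1 → side 2  [load 15/15]
  1 → side 3  [load 15/15]
4 tape sides opened.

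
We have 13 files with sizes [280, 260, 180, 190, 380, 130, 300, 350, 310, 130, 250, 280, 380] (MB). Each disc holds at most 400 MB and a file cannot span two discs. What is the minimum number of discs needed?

10

Total = 380 + 380 + 350 + 310 + 300 + 280 + 280 + 260 + 250 + 190 + 180 + 130 + 130 = 3420 MB.
Lower bound: ⌈3420/400⌉ = 9 discs.
A packing using 10 discs:
  disc 1: 380 = 380
  disc 2: 380 = 380
  disc 3: 350 = 350
  disc 4: 310 = 310
  disc 5: 300 = 300
  disc 6: 280 = 280
  disc 7: 280 = 280
  disc 8: 260 + 130 = 390
  disc 9: 250 + 130 = 380
  disc 10: 190 + 180 = 370
No arrangement into 9 discs stays within capacity, so 10 is optimal.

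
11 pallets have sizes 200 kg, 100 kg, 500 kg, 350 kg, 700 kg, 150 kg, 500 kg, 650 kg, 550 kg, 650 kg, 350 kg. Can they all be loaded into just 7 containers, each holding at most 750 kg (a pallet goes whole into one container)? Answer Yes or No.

A valid assignment using 7 containers:
  container 1: 700 = 700
  container 2: 650 + 100 = 750
  container 3: 650 = 650
  container 4: 550 + 200 = 750
  container 5: 500 + 150 = 650
  container 6: 500 = 500
  container 7: 350 + 350 = 700
Every load is within 750 kg, so 7 containers suffice.

Yes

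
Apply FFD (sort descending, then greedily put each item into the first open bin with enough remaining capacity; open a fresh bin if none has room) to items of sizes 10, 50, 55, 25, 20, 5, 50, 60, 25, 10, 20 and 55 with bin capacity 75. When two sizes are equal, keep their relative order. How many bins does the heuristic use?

Sorted descending: 60, 55, 55, 50, 50, 25, 25, 20, 20, 10, 10, 5.
  60 → bin 1 (new)  [load 60/75]
  55 → bin 2 (new)  [load 55/75]
  55 → bin 3 (new)  [load 55/75]
  50 → bin 4 (new)  [load 50/75]
  50 → bin 5 (new)  [load 50/75]
  25 → bin 4  [load 75/75]
  25 → bin 5  [load 75/75]
  20 → bin 2  [load 75/75]
  20 → bin 3  [load 75/75]
  10 → bin 1  [load 70/75]
  10 → bin 6 (new)  [load 10/75]
  5 → bin 1  [load 75/75]
6 bins opened.

6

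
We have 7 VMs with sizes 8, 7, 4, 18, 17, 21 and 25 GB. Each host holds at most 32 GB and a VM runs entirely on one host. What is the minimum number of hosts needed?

4

Total = 25 + 21 + 18 + 17 + 8 + 7 + 4 = 100 GB.
Lower bound: ⌈100/32⌉ = 4 hosts.
A packing using 4 hosts:
  host 1: 25 + 7 = 32
  host 2: 21 + 8 = 29
  host 3: 18 + 4 = 22
  host 4: 17 = 17
This matches the lower bound, so 4 is optimal.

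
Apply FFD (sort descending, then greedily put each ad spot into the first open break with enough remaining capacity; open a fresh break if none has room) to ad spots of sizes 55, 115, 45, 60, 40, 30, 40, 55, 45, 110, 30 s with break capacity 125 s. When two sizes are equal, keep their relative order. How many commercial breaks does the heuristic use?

6

Sorted descending: 115, 110, 60, 55, 55, 45, 45, 40, 40, 30, 30.
  115 → break 1 (new)  [load 115/125]
  110 → break 2 (new)  [load 110/125]
  60 → break 3 (new)  [load 60/125]
  55 → break 3  [load 115/125]
  55 → break 4 (new)  [load 55/125]
  45 → break 4  [load 100/125]
  45 → break 5 (new)  [load 45/125]
  40 → break 5  [load 85/125]
  40 → break 5  [load 125/125]
  30 → break 6 (new)  [load 30/125]
  30 → break 6  [load 60/125]
6 commercial breaks opened.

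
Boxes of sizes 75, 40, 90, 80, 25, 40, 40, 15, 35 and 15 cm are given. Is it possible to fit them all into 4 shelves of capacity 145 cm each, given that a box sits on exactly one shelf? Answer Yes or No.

Yes

A valid assignment using 4 shelves:
  shelf 1: 90 + 40 + 15 = 145
  shelf 2: 80 + 40 + 25 = 145
  shelf 3: 75 + 40 + 15 = 130
  shelf 4: 35 = 35
Every load is within 145 cm, so 4 shelves suffice.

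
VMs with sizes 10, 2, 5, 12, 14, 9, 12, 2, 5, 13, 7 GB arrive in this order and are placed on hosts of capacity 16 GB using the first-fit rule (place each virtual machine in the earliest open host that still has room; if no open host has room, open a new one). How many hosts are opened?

7

  10 → host 1 (new)  [load 10/16]
  2 → host 1  [load 12/16]
  5 → host 2 (new)  [load 5/16]
  12 → host 3 (new)  [load 12/16]
  14 → host 4 (new)  [load 14/16]
  9 → host 2  [load 14/16]
  12 → host 5 (new)  [load 12/16]
  2 → host 1  [load 14/16]
  5 → host 6 (new)  [load 5/16]
  13 → host 7 (new)  [load 13/16]
  7 → host 6  [load 12/16]
7 hosts opened.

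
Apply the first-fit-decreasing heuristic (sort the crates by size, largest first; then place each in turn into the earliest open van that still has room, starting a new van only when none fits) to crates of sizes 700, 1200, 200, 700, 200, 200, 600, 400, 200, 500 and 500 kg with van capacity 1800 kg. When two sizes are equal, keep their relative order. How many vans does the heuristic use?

Sorted descending: 1200, 700, 700, 600, 500, 500, 400, 200, 200, 200, 200.
  1200 → van 1 (new)  [load 1200/1800]
  700 → van 2 (new)  [load 700/1800]
  700 → van 2  [load 1400/1800]
  600 → van 1  [load 1800/1800]
  500 → van 3 (new)  [load 500/1800]
  500 → van 3  [load 1000/1800]
  400 → van 2  [load 1800/1800]
  200 → van 3  [load 1200/1800]
  200 → van 3  [load 1400/1800]
  200 → van 3  [load 1600/1800]
  200 → van 3  [load 1800/1800]
3 vans opened.

3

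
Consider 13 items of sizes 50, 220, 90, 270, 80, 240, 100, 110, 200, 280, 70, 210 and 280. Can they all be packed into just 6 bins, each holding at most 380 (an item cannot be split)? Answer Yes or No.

No

Total = 2200; ⌈2200/380⌉ = 6.
7 items each exceed half the capacity and cannot share a bin, forcing at least 7 bins.
At least 7 bins are required, but only 6 are allowed.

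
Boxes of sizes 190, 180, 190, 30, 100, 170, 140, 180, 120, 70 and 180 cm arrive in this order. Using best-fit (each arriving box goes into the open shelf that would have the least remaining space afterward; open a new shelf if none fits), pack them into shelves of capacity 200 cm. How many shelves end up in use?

9

  190 → shelf 1 (new)  [load 190/200]
  180 → shelf 2 (new)  [load 180/200]
  190 → shelf 3 (new)  [load 190/200]
  30 → shelf 4 (new)  [load 30/200]
  100 → shelf 4  [load 130/200]
  170 → shelf 5 (new)  [load 170/200]
  140 → shelf 6 (new)  [load 140/200]
  180 → shelf 7 (new)  [load 180/200]
  120 → shelf 8 (new)  [load 120/200]
  70 → shelf 4  [load 200/200]
  180 → shelf 9 (new)  [load 180/200]
9 shelves opened.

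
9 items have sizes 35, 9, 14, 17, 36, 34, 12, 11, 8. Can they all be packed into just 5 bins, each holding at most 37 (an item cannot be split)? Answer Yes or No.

A valid assignment using 5 bins:
  bin 1: 36 = 36
  bin 2: 35 = 35
  bin 3: 34 = 34
  bin 4: 17 + 12 + 8 = 37
  bin 5: 14 + 11 + 9 = 34
Every load is within 37, so 5 bins suffice.

Yes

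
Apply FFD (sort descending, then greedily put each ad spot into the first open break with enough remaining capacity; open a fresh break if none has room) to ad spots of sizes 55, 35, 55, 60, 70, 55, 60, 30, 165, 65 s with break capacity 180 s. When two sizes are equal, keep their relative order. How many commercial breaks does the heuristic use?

Sorted descending: 165, 70, 65, 60, 60, 55, 55, 55, 35, 30.
  165 → break 1 (new)  [load 165/180]
  70 → break 2 (new)  [load 70/180]
  65 → break 2  [load 135/180]
  60 → break 3 (new)  [load 60/180]
  60 → break 3  [load 120/180]
  55 → break 3  [load 175/180]
  55 → break 4 (new)  [load 55/180]
  55 → break 4  [load 110/180]
  35 → break 2  [load 170/180]
  30 → break 4  [load 140/180]
4 commercial breaks opened.

4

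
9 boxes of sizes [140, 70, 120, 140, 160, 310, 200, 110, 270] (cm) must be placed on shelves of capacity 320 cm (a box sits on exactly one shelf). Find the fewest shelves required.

5

Total = 310 + 270 + 200 + 160 + 140 + 140 + 120 + 110 + 70 = 1520 cm.
Lower bound: ⌈1520/320⌉ = 5 shelves.
A packing using 5 shelves:
  shelf 1: 310 = 310
  shelf 2: 270 = 270
  shelf 3: 200 + 120 = 320
  shelf 4: 160 + 140 = 300
  shelf 5: 140 + 110 + 70 = 320
This matches the lower bound, so 5 is optimal.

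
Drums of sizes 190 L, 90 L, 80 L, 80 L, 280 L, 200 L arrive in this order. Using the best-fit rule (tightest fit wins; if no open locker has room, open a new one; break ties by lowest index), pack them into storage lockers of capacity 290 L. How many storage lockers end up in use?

  190 → locker 1 (new)  [load 190/290]
  90 → locker 1  [load 280/290]
  80 → locker 2 (new)  [load 80/290]
  80 → locker 2  [load 160/290]
  280 → locker 3 (new)  [load 280/290]
  200 → locker 4 (new)  [load 200/290]
4 storage lockers opened.

4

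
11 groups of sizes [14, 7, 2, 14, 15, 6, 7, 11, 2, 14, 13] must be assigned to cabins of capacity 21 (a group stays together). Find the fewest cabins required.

6

Total = 15 + 14 + 14 + 14 + 13 + 11 + 7 + 7 + 6 + 2 + 2 = 105.
Lower bound: ⌈105/21⌉ = 5 cabins.
Also, 6 groups each exceed 21/2, and no two of those can share a cabin, so at least 6 cabins are needed.
A packing using 6 cabins:
  cabin 1: 15 + 6 = 21
  cabin 2: 14 + 7 = 21
  cabin 3: 14 + 7 = 21
  cabin 4: 14 + 2 + 2 = 18
  cabin 5: 13 = 13
  cabin 6: 11 = 11
This matches the lower bound, so 6 is optimal.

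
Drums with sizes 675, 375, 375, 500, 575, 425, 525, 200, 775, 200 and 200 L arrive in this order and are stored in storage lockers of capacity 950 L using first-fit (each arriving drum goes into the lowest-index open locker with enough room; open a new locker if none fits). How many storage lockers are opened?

6

  675 → locker 1 (new)  [load 675/950]
  375 → locker 2 (new)  [load 375/950]
  375 → locker 2  [load 750/950]
  500 → locker 3 (new)  [load 500/950]
  575 → locker 4 (new)  [load 575/950]
  425 → locker 3  [load 925/950]
  525 → locker 5 (new)  [load 525/950]
  200 → locker 1  [load 875/950]
  775 → locker 6 (new)  [load 775/950]
  200 → locker 2  [load 950/950]
  200 → locker 4  [load 775/950]
6 storage lockers opened.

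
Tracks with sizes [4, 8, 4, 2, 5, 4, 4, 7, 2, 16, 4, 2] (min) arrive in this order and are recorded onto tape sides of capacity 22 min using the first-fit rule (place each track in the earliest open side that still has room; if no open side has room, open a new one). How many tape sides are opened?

  4 → side 1 (new)  [load 4/22]
  8 → side 1  [load 12/22]
  4 → side 1  [load 16/22]
  2 → side 1  [load 18/22]
  5 → side 2 (new)  [load 5/22]
  4 → side 1  [load 22/22]
  4 → side 2  [load 9/22]
  7 → side 2  [load 16/22]
  2 → side 2  [load 18/22]
  16 → side 3 (new)  [load 16/22]
  4 → side 2  [load 22/22]
  2 → side 3  [load 18/22]
3 tape sides opened.

3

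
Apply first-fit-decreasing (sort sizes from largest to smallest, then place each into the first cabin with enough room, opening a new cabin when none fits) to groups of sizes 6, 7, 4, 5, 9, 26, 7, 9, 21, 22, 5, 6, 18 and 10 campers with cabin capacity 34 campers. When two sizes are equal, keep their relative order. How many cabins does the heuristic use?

5

Sorted descending: 26, 22, 21, 18, 10, 9, 9, 7, 7, 6, 6, 5, 5, 4.
  26 → cabin 1 (new)  [load 26/34]
  22 → cabin 2 (new)  [load 22/34]
  21 → cabin 3 (new)  [load 21/34]
  18 → cabin 4 (new)  [load 18/34]
  10 → cabin 2  [load 32/34]
  9 → cabin 3  [load 30/34]
  9 → cabin 4  [load 27/34]
  7 → cabin 1  [load 33/34]
  7 → cabin 4  [load 34/34]
  6 → cabin 5 (new)  [load 6/34]
  6 → cabin 5  [load 12/34]
  5 → cabin 5  [load 17/34]
  5 → cabin 5  [load 22/34]
  4 → cabin 3  [load 34/34]
5 cabins opened.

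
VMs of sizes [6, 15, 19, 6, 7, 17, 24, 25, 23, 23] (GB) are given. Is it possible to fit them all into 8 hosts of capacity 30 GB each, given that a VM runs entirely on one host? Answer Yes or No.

A valid assignment using 7 hosts:
  host 1: 25 = 25
  host 2: 24 + 6 = 30
  host 3: 23 + 7 = 30
  host 4: 23 + 6 = 29
  host 5: 19 = 19
  host 6: 17 = 17
  host 7: 15 = 15
That uses only 7 ≤ 8, so 8 hosts are enough.

Yes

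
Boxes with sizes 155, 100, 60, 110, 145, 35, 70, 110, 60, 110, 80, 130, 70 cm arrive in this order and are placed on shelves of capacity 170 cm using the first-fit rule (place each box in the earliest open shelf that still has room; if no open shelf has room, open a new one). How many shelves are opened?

9

  155 → shelf 1 (new)  [load 155/170]
  100 → shelf 2 (new)  [load 100/170]
  60 → shelf 2  [load 160/170]
  110 → shelf 3 (new)  [load 110/170]
  145 → shelf 4 (new)  [load 145/170]
  35 → shelf 3  [load 145/170]
  70 → shelf 5 (new)  [load 70/170]
  110 → shelf 6 (new)  [load 110/170]
  60 → shelf 5  [load 130/170]
  110 → shelf 7 (new)  [load 110/170]
  80 → shelf 8 (new)  [load 80/170]
  130 → shelf 9 (new)  [load 130/170]
  70 → shelf 8  [load 150/170]
9 shelves opened.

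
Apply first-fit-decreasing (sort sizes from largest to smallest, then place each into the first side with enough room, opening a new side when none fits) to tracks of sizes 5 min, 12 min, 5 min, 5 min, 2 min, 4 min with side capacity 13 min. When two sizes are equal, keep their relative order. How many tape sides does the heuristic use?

Sorted descending: 12, 5, 5, 5, 4, 2.
  12 → side 1 (new)  [load 12/13]
  5 → side 2 (new)  [load 5/13]
  5 → side 2  [load 10/13]
  5 → side 3 (new)  [load 5/13]
  4 → side 3  [load 9/13]
  2 → side 2  [load 12/13]
3 tape sides opened.

3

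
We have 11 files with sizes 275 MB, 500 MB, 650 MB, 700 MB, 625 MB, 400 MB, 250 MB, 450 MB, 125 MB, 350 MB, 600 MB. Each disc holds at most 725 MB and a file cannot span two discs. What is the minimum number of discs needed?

Total = 700 + 650 + 625 + 600 + 500 + 450 + 400 + 350 + 275 + 250 + 125 = 4925 MB.
Lower bound: ⌈4925/725⌉ = 7 discs.
A packing using 8 discs:
  disc 1: 700 = 700
  disc 2: 650 = 650
  disc 3: 625 = 625
  disc 4: 600 + 125 = 725
  disc 5: 500 = 500
  disc 6: 450 + 275 = 725
  disc 7: 400 + 250 = 650
  disc 8: 350 = 350
No arrangement into 7 discs stays within capacity, so 8 is optimal.

8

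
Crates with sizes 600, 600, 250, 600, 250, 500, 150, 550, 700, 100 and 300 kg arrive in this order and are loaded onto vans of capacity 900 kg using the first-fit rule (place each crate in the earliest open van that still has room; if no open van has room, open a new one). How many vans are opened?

  600 → van 1 (new)  [load 600/900]
  600 → van 2 (new)  [load 600/900]
  250 → van 1  [load 850/900]
  600 → van 3 (new)  [load 600/900]
  250 → van 2  [load 850/900]
  500 → van 4 (new)  [load 500/900]
  150 → van 3  [load 750/900]
  550 → van 5 (new)  [load 550/900]
  700 → van 6 (new)  [load 700/900]
  100 → van 3  [load 850/900]
  300 → van 4  [load 800/900]
6 vans opened.

6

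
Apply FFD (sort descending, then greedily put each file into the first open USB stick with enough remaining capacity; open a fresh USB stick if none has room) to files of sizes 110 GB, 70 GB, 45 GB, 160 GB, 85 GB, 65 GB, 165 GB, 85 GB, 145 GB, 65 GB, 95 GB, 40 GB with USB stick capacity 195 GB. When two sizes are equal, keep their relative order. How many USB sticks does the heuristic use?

7

Sorted descending: 165, 160, 145, 110, 95, 85, 85, 70, 65, 65, 45, 40.
  165 → USB stick 1 (new)  [load 165/195]
  160 → USB stick 2 (new)  [load 160/195]
  145 → USB stick 3 (new)  [load 145/195]
  110 → USB stick 4 (new)  [load 110/195]
  95 → USB stick 5 (new)  [load 95/195]
  85 → USB stick 4  [load 195/195]
  85 → USB stick 5  [load 180/195]
  70 → USB stick 6 (new)  [load 70/195]
  65 → USB stick 6  [load 135/195]
  65 → USB stick 7 (new)  [load 65/195]
  45 → USB stick 3  [load 190/195]
  40 → USB stick 6  [load 175/195]
7 USB sticks opened.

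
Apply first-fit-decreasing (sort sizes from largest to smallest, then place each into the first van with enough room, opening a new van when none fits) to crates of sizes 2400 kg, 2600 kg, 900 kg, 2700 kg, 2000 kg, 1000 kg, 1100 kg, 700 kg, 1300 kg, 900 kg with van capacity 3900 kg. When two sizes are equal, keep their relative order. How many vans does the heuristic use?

Sorted descending: 2700, 2600, 2400, 2000, 1300, 1100, 1000, 900, 900, 700.
  2700 → van 1 (new)  [load 2700/3900]
  2600 → van 2 (new)  [load 2600/3900]
  2400 → van 3 (new)  [load 2400/3900]
  2000 → van 4 (new)  [load 2000/3900]
  1300 → van 2  [load 3900/3900]
  1100 → van 1  [load 3800/3900]
  1000 → van 3  [load 3400/3900]
  900 → van 4  [load 2900/3900]
  900 → van 4  [load 3800/3900]
  700 → van 5 (new)  [load 700/3900]
5 vans opened.

5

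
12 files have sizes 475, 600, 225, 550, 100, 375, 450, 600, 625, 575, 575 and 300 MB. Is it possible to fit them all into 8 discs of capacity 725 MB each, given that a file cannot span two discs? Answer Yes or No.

Total = 5450 MB; ⌈5450/725⌉ = 8.
9 files each exceed half the capacity and cannot share a disc, forcing at least 9 discs.
At least 9 discs are required, but only 8 are allowed.

No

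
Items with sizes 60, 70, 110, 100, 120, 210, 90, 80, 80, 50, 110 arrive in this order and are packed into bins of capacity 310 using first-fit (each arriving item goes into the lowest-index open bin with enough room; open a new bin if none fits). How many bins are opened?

  60 → bin 1 (new)  [load 60/310]
  70 → bin 1  [load 130/310]
  110 → bin 1  [load 240/310]
  100 → bin 2 (new)  [load 100/310]
  120 → bin 2  [load 220/310]
  210 → bin 3 (new)  [load 210/310]
  90 → bin 2  [load 310/310]
  80 → bin 3  [load 290/310]
  80 → bin 4 (new)  [load 80/310]
  50 → bin 1  [load 290/310]
  110 → bin 4  [load 190/310]
4 bins opened.

4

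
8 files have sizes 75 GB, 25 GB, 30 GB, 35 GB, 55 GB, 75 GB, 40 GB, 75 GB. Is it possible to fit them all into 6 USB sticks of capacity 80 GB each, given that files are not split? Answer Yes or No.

A valid assignment using 6 USB sticks:
  USB stick 1: 75 = 75
  USB stick 2: 75 = 75
  USB stick 3: 75 = 75
  USB stick 4: 55 + 25 = 80
  USB stick 5: 40 + 35 = 75
  USB stick 6: 30 = 30
Every load is within 80 GB, so 6 USB sticks suffice.

Yes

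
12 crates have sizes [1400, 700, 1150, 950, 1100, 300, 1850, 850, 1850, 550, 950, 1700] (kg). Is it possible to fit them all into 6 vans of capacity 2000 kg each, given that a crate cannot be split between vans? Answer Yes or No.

No

Total = 13350 kg; ⌈13350/2000⌉ = 7.
At least 7 vans are required, but only 6 are allowed.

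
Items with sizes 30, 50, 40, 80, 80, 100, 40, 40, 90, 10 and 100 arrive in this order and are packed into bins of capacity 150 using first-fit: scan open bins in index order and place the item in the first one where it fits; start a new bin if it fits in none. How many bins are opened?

  30 → bin 1 (new)  [load 30/150]
  50 → bin 1  [load 80/150]
  40 → bin 1  [load 120/150]
  80 → bin 2 (new)  [load 80/150]
  80 → bin 3 (new)  [load 80/150]
  100 → bin 4 (new)  [load 100/150]
  40 → bin 2  [load 120/150]
  40 → bin 3  [load 120/150]
  90 → bin 5 (new)  [load 90/150]
  10 → bin 1  [load 130/150]
  100 → bin 6 (new)  [load 100/150]
6 bins opened.

6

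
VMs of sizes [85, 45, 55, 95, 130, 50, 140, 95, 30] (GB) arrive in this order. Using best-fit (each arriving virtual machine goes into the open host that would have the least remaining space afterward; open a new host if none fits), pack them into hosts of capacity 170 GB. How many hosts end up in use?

5

  85 → host 1 (new)  [load 85/170]
  45 → host 1  [load 130/170]
  55 → host 2 (new)  [load 55/170]
  95 → host 2  [load 150/170]
  130 → host 3 (new)  [load 130/170]
  50 → host 4 (new)  [load 50/170]
  140 → host 5 (new)  [load 140/170]
  95 → host 4  [load 145/170]
  30 → host 5  [load 170/170]
5 hosts opened.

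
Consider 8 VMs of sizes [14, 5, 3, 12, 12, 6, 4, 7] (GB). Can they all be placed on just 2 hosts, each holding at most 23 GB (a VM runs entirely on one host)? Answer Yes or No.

Total = 63 GB; ⌈63/23⌉ = 3.
At least 3 hosts are required, but only 2 are allowed.

No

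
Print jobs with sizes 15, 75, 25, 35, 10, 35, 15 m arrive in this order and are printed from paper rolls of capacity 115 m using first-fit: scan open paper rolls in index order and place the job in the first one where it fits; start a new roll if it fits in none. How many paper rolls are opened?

  15 → roll 1 (new)  [load 15/115]
  75 → roll 1  [load 90/115]
  25 → roll 1  [load 115/115]
  35 → roll 2 (new)  [load 35/115]
  10 → roll 2  [load 45/115]
  35 → roll 2  [load 80/115]
  15 → roll 2  [load 95/115]
2 paper rolls opened.

2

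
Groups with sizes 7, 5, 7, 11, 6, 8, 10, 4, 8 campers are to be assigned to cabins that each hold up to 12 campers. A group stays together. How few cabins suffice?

7

Total = 11 + 10 + 8 + 8 + 7 + 7 + 6 + 5 + 4 = 66 campers.
Lower bound: ⌈66/12⌉ = 6 cabins.
A packing using 7 cabins:
  cabin 1: 11 = 11
  cabin 2: 10 = 10
  cabin 3: 8 + 4 = 12
  cabin 4: 8 = 8
  cabin 5: 7 + 5 = 12
  cabin 6: 7 = 7
  cabin 7: 6 = 6
No arrangement into 6 cabins stays within capacity, so 7 is optimal.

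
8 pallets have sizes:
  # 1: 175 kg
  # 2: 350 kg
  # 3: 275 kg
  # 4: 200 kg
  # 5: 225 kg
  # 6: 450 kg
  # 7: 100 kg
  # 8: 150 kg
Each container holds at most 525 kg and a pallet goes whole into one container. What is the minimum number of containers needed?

4

Total = 450 + 350 + 275 + 225 + 200 + 175 + 150 + 100 = 1925 kg.
Lower bound: ⌈1925/525⌉ = 4 containers.
A packing using 4 containers:
  container 1: 450 = 450
  container 2: 350 + 175 = 525
  container 3: 275 + 225 = 500
  container 4: 200 + 150 + 100 = 450
This matches the lower bound, so 4 is optimal.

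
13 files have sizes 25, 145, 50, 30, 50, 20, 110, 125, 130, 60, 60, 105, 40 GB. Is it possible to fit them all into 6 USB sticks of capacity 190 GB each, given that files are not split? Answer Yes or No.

A valid assignment using 6 USB sticks:
  USB stick 1: 145 + 40 = 185
  USB stick 2: 130 + 60 = 190
  USB stick 3: 125 + 60 = 185
  USB stick 4: 110 + 50 + 30 = 190
  USB stick 5: 105 + 50 + 25 = 180
  USB stick 6: 20 = 20
Every load is within 190 GB, so 6 USB sticks suffice.

Yes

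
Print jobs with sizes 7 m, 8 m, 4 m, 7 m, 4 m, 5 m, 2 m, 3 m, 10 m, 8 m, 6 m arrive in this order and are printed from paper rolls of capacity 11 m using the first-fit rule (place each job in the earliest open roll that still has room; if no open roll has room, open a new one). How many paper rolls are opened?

  7 → roll 1 (new)  [load 7/11]
  8 → roll 2 (new)  [load 8/11]
  4 → roll 1  [load 11/11]
  7 → roll 3 (new)  [load 7/11]
  4 → roll 3  [load 11/11]
  5 → roll 4 (new)  [load 5/11]
  2 → roll 2  [load 10/11]
  3 → roll 4  [load 8/11]
  10 → roll 5 (new)  [load 10/11]
  8 → roll 6 (new)  [load 8/11]
  6 → roll 7 (new)  [load 6/11]
7 paper rolls opened.

7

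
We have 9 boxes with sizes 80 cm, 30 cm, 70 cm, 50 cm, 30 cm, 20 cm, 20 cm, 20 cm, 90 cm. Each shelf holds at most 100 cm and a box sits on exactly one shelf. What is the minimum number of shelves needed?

5

Total = 90 + 80 + 70 + 50 + 30 + 30 + 20 + 20 + 20 = 410 cm.
Lower bound: ⌈410/100⌉ = 5 shelves.
A packing using 5 shelves:
  shelf 1: 90 = 90
  shelf 2: 80 + 20 = 100
  shelf 3: 70 + 30 = 100
  shelf 4: 50 + 30 + 20 = 100
  shelf 5: 20 = 20
This matches the lower bound, so 5 is optimal.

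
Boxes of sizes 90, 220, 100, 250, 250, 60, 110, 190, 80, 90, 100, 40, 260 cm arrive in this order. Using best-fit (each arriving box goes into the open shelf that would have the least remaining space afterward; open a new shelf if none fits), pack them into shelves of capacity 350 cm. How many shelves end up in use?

  90 → shelf 1 (new)  [load 90/350]
  220 → shelf 1  [load 310/350]
  100 → shelf 2 (new)  [load 100/350]
  250 → shelf 2  [load 350/350]
  250 → shelf 3 (new)  [load 250/350]
  60 → shelf 3  [load 310/350]
  110 → shelf 4 (new)  [load 110/350]
  190 → shelf 4  [load 300/350]
  80 → shelf 5 (new)  [load 80/350]
  90 → shelf 5  [load 170/350]
  100 → shelf 5  [load 270/350]
  40 → shelf 1  [load 350/350]
  260 → shelf 6 (new)  [load 260/350]
6 shelves opened.

6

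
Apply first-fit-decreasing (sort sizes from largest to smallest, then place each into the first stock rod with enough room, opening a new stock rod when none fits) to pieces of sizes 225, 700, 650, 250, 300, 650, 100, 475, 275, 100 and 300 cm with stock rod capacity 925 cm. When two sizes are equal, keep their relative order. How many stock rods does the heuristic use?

5

Sorted descending: 700, 650, 650, 475, 300, 300, 275, 250, 225, 100, 100.
  700 → stock rod 1 (new)  [load 700/925]
  650 → stock rod 2 (new)  [load 650/925]
  650 → stock rod 3 (new)  [load 650/925]
  475 → stock rod 4 (new)  [load 475/925]
  300 → stock rod 4  [load 775/925]
  300 → stock rod 5 (new)  [load 300/925]
  275 → stock rod 2  [load 925/925]
  250 → stock rod 3  [load 900/925]
  225 → stock rod 1  [load 925/925]
  100 → stock rod 4  [load 875/925]
  100 → stock rod 5  [load 400/925]
5 stock rods opened.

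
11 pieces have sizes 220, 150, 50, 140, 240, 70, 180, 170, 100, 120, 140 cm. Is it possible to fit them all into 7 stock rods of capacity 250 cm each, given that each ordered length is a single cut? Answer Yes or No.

No

Total = 1580 cm; ⌈1580/250⌉ = 7.
The bound of 7 does not rule out 7, but exhaustive search shows no assignment into 7 stock rods of capacity 250 cm exists — the minimum is 8.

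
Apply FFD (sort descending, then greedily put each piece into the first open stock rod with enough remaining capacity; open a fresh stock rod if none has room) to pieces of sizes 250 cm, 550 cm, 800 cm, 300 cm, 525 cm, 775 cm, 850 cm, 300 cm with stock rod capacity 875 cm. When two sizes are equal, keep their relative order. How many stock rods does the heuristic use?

Sorted descending: 850, 800, 775, 550, 525, 300, 300, 250.
  850 → stock rod 1 (new)  [load 850/875]
  800 → stock rod 2 (new)  [load 800/875]
  775 → stock rod 3 (new)  [load 775/875]
  550 → stock rod 4 (new)  [load 550/875]
  525 → stock rod 5 (new)  [load 525/875]
  300 → stock rod 4  [load 850/875]
  300 → stock rod 5  [load 825/875]
  250 → stock rod 6 (new)  [load 250/875]
6 stock rods opened.

6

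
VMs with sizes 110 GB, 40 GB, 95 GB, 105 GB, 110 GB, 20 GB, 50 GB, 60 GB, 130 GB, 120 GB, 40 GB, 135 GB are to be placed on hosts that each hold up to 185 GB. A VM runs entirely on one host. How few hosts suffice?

7

Total = 135 + 130 + 120 + 110 + 110 + 105 + 95 + 60 + 50 + 40 + 40 + 20 = 1015 GB.
Lower bound: ⌈1015/185⌉ = 6 hosts.
Also, 7 VMs each exceed 185/2 GB, and no two of those can share a host, so at least 7 hosts are needed.
A packing using 7 hosts:
  host 1: 135 + 50 = 185
  host 2: 130 + 40 = 170
  host 3: 120 + 60 = 180
  host 4: 110 + 40 + 20 = 170
  host 5: 110 = 110
  host 6: 105 = 105
  host 7: 95 = 95
This matches the lower bound, so 7 is optimal.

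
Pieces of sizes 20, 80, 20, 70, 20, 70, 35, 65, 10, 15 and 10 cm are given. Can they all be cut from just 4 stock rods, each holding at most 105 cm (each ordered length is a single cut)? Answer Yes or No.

Yes

A valid assignment using 4 stock rods:
  stock rod 1: 80 + 20 = 100
  stock rod 2: 70 + 35 = 105
  stock rod 3: 70 + 20 + 15 = 105
  stock rod 4: 65 + 20 + 10 + 10 = 105
Every load is within 105 cm, so 4 stock rods suffice.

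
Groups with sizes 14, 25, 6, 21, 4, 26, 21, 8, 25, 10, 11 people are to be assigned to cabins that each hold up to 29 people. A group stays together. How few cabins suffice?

Total = 26 + 25 + 25 + 21 + 21 + 14 + 11 + 10 + 8 + 6 + 4 = 171 people.
Lower bound: ⌈171/29⌉ = 6 cabins.
A packing using 7 cabins:
  cabin 1: 26 = 26
  cabin 2: 25 + 4 = 29
  cabin 3: 25 = 25
  cabin 4: 21 + 8 = 29
  cabin 5: 21 + 6 = 27
  cabin 6: 14 + 11 = 25
  cabin 7: 10 = 10
No arrangement into 6 cabins stays within capacity, so 7 is optimal.

7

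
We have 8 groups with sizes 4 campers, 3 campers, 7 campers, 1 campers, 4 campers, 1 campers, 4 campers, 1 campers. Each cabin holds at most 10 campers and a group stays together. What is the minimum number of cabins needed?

3

Total = 7 + 4 + 4 + 4 + 3 + 1 + 1 + 1 = 25 campers.
Lower bound: ⌈25/10⌉ = 3 cabins.
A packing using 3 cabins:
  cabin 1: 7 + 3 = 10
  cabin 2: 4 + 4 + 1 + 1 = 10
  cabin 3: 4 + 1 = 5
This matches the lower bound, so 3 is optimal.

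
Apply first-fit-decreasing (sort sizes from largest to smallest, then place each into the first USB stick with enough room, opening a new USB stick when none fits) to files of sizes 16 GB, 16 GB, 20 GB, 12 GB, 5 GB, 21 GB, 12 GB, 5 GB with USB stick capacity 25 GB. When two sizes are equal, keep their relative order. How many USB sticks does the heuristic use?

Sorted descending: 21, 20, 16, 16, 12, 12, 5, 5.
  21 → USB stick 1 (new)  [load 21/25]
  20 → USB stick 2 (new)  [load 20/25]
  16 → USB stick 3 (new)  [load 16/25]
  16 → USB stick 4 (new)  [load 16/25]
  12 → USB stick 5 (new)  [load 12/25]
  12 → USB stick 5  [load 24/25]
  5 → USB stick 2  [load 25/25]
  5 → USB stick 3  [load 21/25]
5 USB sticks opened.

5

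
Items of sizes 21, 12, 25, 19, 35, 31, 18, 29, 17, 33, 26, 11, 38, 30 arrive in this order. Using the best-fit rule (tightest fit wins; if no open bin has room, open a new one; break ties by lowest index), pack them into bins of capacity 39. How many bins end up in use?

  21 → bin 1 (new)  [load 21/39]
  12 → bin 1  [load 33/39]
  25 → bin 2 (new)  [load 25/39]
  19 → bin 3 (new)  [load 19/39]
  35 → bin 4 (new)  [load 35/39]
  31 → bin 5 (new)  [load 31/39]
  18 → bin 3  [load 37/39]
  29 → bin 6 (new)  [load 29/39]
  17 → bin 7 (new)  [load 17/39]
  33 → bin 8 (new)  [load 33/39]
  26 → bin 9 (new)  [load 26/39]
  11 → bin 9  [load 37/39]
  38 → bin 10 (new)  [load 38/39]
  30 → bin 11 (new)  [load 30/39]
11 bins opened.

11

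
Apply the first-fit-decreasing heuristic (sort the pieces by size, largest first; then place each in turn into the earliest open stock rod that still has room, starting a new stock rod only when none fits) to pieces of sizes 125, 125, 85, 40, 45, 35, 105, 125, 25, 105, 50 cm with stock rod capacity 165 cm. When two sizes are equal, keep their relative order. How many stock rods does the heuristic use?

6

Sorted descending: 125, 125, 125, 105, 105, 85, 50, 45, 40, 35, 25.
  125 → stock rod 1 (new)  [load 125/165]
  125 → stock rod 2 (new)  [load 125/165]
  125 → stock rod 3 (new)  [load 125/165]
  105 → stock rod 4 (new)  [load 105/165]
  105 → stock rod 5 (new)  [load 105/165]
  85 → stock rod 6 (new)  [load 85/165]
  50 → stock rod 4  [load 155/165]
  45 → stock rod 5  [load 150/165]
  40 → stock rod 1  [load 165/165]
  35 → stock rod 2  [load 160/165]
  25 → stock rod 3  [load 150/165]
6 stock rods opened.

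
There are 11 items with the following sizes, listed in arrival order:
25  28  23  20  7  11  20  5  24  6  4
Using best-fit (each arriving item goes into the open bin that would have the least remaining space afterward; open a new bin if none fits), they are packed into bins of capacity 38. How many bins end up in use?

6

  25 → bin 1 (new)  [load 25/38]
  28 → bin 2 (new)  [load 28/38]
  23 → bin 3 (new)  [load 23/38]
  20 → bin 4 (new)  [load 20/38]
  7 → bin 2  [load 35/38]
  11 → bin 1  [load 36/38]
  20 → bin 5 (new)  [load 20/38]
  5 → bin 3  [load 28/38]
  24 → bin 6 (new)  [load 24/38]
  6 → bin 3  [load 34/38]
  4 → bin 3  [load 38/38]
6 bins opened.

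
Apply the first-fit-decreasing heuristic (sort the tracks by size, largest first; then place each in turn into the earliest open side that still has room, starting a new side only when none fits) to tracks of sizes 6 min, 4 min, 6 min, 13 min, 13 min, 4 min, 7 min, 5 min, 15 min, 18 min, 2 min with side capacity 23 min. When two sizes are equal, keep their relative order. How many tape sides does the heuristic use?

Sorted descending: 18, 15, 13, 13, 7, 6, 6, 5, 4, 4, 2.
  18 → side 1 (new)  [load 18/23]
  15 → side 2 (new)  [load 15/23]
  13 → side 3 (new)  [load 13/23]
  13 → side 4 (new)  [load 13/23]
  7 → side 2  [load 22/23]
  6 → side 3  [load 19/23]
  6 → side 4  [load 19/23]
  5 → side 1  [load 23/23]
  4 → side 3  [load 23/23]
  4 → side 4  [load 23/23]
  2 → side 5 (new)  [load 2/23]
5 tape sides opened.

5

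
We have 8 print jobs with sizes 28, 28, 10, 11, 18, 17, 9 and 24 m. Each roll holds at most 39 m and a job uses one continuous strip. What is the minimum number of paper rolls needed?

4

Total = 28 + 28 + 24 + 18 + 17 + 11 + 10 + 9 = 145 m.
Lower bound: ⌈145/39⌉ = 4 paper rolls.
A packing using 4 paper rolls:
  roll 1: 28 + 11 = 39
  roll 2: 28 + 10 = 38
  roll 3: 24 + 9 = 33
  roll 4: 18 + 17 = 35
This matches the lower bound, so 4 is optimal.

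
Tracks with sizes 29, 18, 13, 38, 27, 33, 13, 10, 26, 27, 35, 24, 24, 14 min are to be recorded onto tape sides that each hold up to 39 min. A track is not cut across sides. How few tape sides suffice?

Total = 38 + 35 + 33 + 29 + 27 + 27 + 26 + 24 + 24 + 18 + 14 + 13 + 13 + 10 = 331 min.
Lower bound: ⌈331/39⌉ = 9 tape sides.
A packing using 10 tape sides:
  side 1: 38 = 38
  side 2: 35 = 35
  side 3: 33 = 33
  side 4: 29 + 10 = 39
  side 5: 27 = 27
  side 6: 27 = 27
  side 7: 26 + 13 = 39
  side 8: 24 + 14 = 38
  side 9: 24 + 13 = 37
  side 10: 18 = 18
No arrangement into 9 tape sides stays within capacity, so 10 is optimal.

10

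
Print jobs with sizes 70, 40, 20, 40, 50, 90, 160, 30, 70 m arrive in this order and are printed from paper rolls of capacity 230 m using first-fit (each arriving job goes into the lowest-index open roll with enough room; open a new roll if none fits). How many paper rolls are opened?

3

  70 → roll 1 (new)  [load 70/230]
  40 → roll 1  [load 110/230]
  20 → roll 1  [load 130/230]
  40 → roll 1  [load 170/230]
  50 → roll 1  [load 220/230]
  90 → roll 2 (new)  [load 90/230]
  160 → roll 3 (new)  [load 160/230]
  30 → roll 2  [load 120/230]
  70 → roll 2  [load 190/230]
3 paper rolls opened.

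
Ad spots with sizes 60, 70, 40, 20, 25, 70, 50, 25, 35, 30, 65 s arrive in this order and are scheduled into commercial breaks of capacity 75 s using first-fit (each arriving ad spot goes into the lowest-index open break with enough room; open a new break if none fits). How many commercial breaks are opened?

8

  60 → break 1 (new)  [load 60/75]
  70 → break 2 (new)  [load 70/75]
  40 → break 3 (new)  [load 40/75]
  20 → break 3  [load 60/75]
  25 → break 4 (new)  [load 25/75]
  70 → break 5 (new)  [load 70/75]
  50 → break 4  [load 75/75]
  25 → break 6 (new)  [load 25/75]
  35 → break 6  [load 60/75]
  30 → break 7 (new)  [load 30/75]
  65 → break 8 (new)  [load 65/75]
8 commercial breaks opened.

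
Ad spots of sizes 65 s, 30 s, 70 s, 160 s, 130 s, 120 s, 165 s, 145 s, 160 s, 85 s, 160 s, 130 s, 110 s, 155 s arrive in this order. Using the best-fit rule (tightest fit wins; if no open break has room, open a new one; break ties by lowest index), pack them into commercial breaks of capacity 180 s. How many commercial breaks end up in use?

12

  65 → break 1 (new)  [load 65/180]
  30 → break 1  [load 95/180]
  70 → break 1  [load 165/180]
  160 → break 2 (new)  [load 160/180]
  130 → break 3 (new)  [load 130/180]
  120 → break 4 (new)  [load 120/180]
  165 → break 5 (new)  [load 165/180]
  145 → break 6 (new)  [load 145/180]
  160 → break 7 (new)  [load 160/180]
  85 → break 8 (new)  [load 85/180]
  160 → break 9 (new)  [load 160/180]
  130 → break 10 (new)  [load 130/180]
  110 → break 11 (new)  [load 110/180]
  155 → break 12 (new)  [load 155/180]
12 commercial breaks opened.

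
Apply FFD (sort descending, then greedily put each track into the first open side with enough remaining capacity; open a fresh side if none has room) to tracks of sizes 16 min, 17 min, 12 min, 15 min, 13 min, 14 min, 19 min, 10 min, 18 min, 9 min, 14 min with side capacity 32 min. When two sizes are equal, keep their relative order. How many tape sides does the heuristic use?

Sorted descending: 19, 18, 17, 16, 15, 14, 14, 13, 12, 10, 9.
  19 → side 1 (new)  [load 19/32]
  18 → side 2 (new)  [load 18/32]
  17 → side 3 (new)  [load 17/32]
  16 → side 4 (new)  [load 16/32]
  15 → side 3  [load 32/32]
  14 → side 2  [load 32/32]
  14 → side 4  [load 30/32]
  13 → side 1  [load 32/32]
  12 → side 5 (new)  [load 12/32]
  10 → side 5  [load 22/32]
  9 → side 5  [load 31/32]
5 tape sides opened.

5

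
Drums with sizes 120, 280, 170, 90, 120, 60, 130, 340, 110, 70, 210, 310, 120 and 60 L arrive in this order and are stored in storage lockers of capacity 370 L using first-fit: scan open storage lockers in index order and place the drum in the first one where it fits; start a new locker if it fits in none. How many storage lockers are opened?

  120 → locker 1 (new)  [load 120/370]
  280 → locker 2 (new)  [load 280/370]
  170 → locker 1  [load 290/370]
  90 → locker 2  [load 370/370]
  120 → locker 3 (new)  [load 120/370]
  60 → locker 1  [load 350/370]
  130 → locker 3  [load 250/370]
  340 → locker 4 (new)  [load 340/370]
  110 → locker 3  [load 360/370]
  70 → locker 5 (new)  [load 70/370]
  210 → locker 5  [load 280/370]
  310 → locker 6 (new)  [load 310/370]
  120 → locker 7 (new)  [load 120/370]
  60 → locker 5  [load 340/370]
7 storage lockers opened.

7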